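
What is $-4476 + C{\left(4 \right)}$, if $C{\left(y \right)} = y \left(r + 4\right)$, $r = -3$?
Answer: $-4472$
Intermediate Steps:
$C{\left(y \right)} = y$ ($C{\left(y \right)} = y \left(-3 + 4\right) = y 1 = y$)
$-4476 + C{\left(4 \right)} = -4476 + 4 = -4472$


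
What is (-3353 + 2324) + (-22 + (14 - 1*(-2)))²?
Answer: -993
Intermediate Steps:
(-3353 + 2324) + (-22 + (14 - 1*(-2)))² = -1029 + (-22 + (14 + 2))² = -1029 + (-22 + 16)² = -1029 + (-6)² = -1029 + 36 = -993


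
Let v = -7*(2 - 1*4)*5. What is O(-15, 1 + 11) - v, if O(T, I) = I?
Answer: -58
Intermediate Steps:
v = 70 (v = -7*(2 - 4)*5 = -7*(-2)*5 = 14*5 = 70)
O(-15, 1 + 11) - v = (1 + 11) - 1*70 = 12 - 70 = -58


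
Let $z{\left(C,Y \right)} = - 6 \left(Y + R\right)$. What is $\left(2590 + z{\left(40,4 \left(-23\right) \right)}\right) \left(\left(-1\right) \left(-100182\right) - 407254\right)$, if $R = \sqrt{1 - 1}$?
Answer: $-964820224$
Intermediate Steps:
$R = 0$ ($R = \sqrt{0} = 0$)
$z{\left(C,Y \right)} = - 6 Y$ ($z{\left(C,Y \right)} = - 6 \left(Y + 0\right) = - 6 Y$)
$\left(2590 + z{\left(40,4 \left(-23\right) \right)}\right) \left(\left(-1\right) \left(-100182\right) - 407254\right) = \left(2590 - 6 \cdot 4 \left(-23\right)\right) \left(\left(-1\right) \left(-100182\right) - 407254\right) = \left(2590 - -552\right) \left(100182 - 407254\right) = \left(2590 + 552\right) \left(-307072\right) = 3142 \left(-307072\right) = -964820224$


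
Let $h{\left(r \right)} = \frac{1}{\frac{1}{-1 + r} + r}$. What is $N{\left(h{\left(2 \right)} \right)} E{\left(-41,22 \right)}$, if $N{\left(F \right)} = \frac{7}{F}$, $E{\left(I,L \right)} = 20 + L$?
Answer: $882$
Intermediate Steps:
$h{\left(r \right)} = \frac{1}{r + \frac{1}{-1 + r}}$
$N{\left(h{\left(2 \right)} \right)} E{\left(-41,22 \right)} = \frac{7}{\frac{1}{1 + 2^{2} - 2} \left(-1 + 2\right)} \left(20 + 22\right) = \frac{7}{\frac{1}{1 + 4 - 2} \cdot 1} \cdot 42 = \frac{7}{\frac{1}{3} \cdot 1} \cdot 42 = 7 \frac{1}{\frac{1}{3}} \cdot 42 = 7 \cdot 3 \cdot 42 = 21 \cdot 42 = 882$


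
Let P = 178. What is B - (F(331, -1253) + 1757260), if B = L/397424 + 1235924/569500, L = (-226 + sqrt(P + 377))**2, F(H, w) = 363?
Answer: -99451877406337431/56583242000 - 113*sqrt(555)/99356 ≈ -1.7576e+6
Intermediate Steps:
L = (-226 + sqrt(555))**2 (L = (-226 + sqrt(178 + 377))**2 = (-226 + sqrt(555))**2 ≈ 40983.)
B = 308981/142375 + (226 - sqrt(555))**2/397424 (B = (226 - sqrt(555))**2/397424 + 1235924/569500 = (226 - sqrt(555))**2*(1/397424) + 1235924*(1/569500) = (226 - sqrt(555))**2/397424 + 308981/142375 = 308981/142375 + (226 - sqrt(555))**2/397424 ≈ 2.2733)
B - (F(331, -1253) + 1757260) = (130147428569/56583242000 - 113*sqrt(555)/99356) - (363 + 1757260) = (130147428569/56583242000 - 113*sqrt(555)/99356) - 1*1757623 = (130147428569/56583242000 - 113*sqrt(555)/99356) - 1757623 = -99451877406337431/56583242000 - 113*sqrt(555)/99356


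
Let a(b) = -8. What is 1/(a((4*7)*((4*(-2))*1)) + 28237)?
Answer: 1/28229 ≈ 3.5425e-5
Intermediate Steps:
1/(a((4*7)*((4*(-2))*1)) + 28237) = 1/(-8 + 28237) = 1/28229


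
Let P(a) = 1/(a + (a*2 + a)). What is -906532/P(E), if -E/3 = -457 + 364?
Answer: -1011689712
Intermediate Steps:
E = 279 (E = -3*(-457 + 364) = -3*(-93) = 279)
P(a) = 1/(4*a) (P(a) = 1/(a + (2*a + a)) = 1/(a + 3*a) = 1/(4*a))
-906532/P(E) = -906532/((¼)/279) = -906532/((¼)*(1/279)) = -906532/1/1116 = -906532*1116 = -1011689712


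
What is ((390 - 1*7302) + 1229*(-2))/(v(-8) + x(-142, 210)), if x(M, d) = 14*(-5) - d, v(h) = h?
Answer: 4685/144 ≈ 32.535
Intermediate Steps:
x(M, d) = -70 - d
((390 - 1*7302) + 1229*(-2))/(v(-8) + x(-142, 210)) = ((390 - 1*7302) + 1229*(-2))/(-8 + (-70 - 1*210)) = ((390 - 7302) - 2458)/(-8 + (-70 - 210)) = (-6912 - 2458)/(-8 - 280) = -9370/(-288) = -9370*(-1/288) = 4685/144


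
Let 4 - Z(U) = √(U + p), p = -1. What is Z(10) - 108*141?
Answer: -15227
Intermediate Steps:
Z(U) = 4 - √(-1 + U) (Z(U) = 4 - √(U - 1) = 4 - √(-1 + U))
Z(10) - 108*141 = (4 - √(-1 + 10)) - 108*141 = (4 - √9) - 15228 = (4 - 1*3) - 15228 = (4 - 3) - 15228 = 1 - 15228 = -15227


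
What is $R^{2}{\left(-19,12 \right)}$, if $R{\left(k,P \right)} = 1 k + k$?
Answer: $1444$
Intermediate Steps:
$R{\left(k,P \right)} = 2 k$ ($R{\left(k,P \right)} = k + k = 2 k$)
$R^{2}{\left(-19,12 \right)} = \left(2 \left(-19\right)\right)^{2} = \left(-38\right)^{2} = 1444$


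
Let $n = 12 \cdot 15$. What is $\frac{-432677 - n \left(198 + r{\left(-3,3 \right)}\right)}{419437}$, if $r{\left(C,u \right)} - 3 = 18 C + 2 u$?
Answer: $- \frac{460217}{419437} \approx -1.0972$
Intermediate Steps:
$r{\left(C,u \right)} = 3 + 2 u + 18 C$ ($r{\left(C,u \right)} = 3 + \left(18 C + 2 u\right) = 3 + \left(2 u + 18 C\right) = 3 + 2 u + 18 C$)
$n = 180$
$\frac{-432677 - n \left(198 + r{\left(-3,3 \right)}\right)}{419437} = \frac{-432677 - 180 \left(198 + \left(3 + 2 \cdot 3 + 18 \left(-3\right)\right)\right)}{419437} = \left(-432677 - 180 \left(198 + \left(3 + 6 - 54\right)\right)\right) \frac{1}{419437} = \left(-432677 - 180 \left(198 - 45\right)\right) \frac{1}{419437} = \left(-432677 - 180 \cdot 153\right) \frac{1}{419437} = \left(-432677 - 27540\right) \frac{1}{419437} = \left(-460217\right) \frac{1}{419437} = - \frac{460217}{419437}$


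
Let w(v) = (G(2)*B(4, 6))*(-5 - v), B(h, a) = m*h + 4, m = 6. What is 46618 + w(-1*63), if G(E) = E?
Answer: 49866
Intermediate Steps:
B(h, a) = 4 + 6*h (B(h, a) = 6*h + 4 = 4 + 6*h)
w(v) = -280 - 56*v (w(v) = (2*(4 + 6*4))*(-5 - v) = (2*(4 + 24))*(-5 - v) = (2*28)*(-5 - v) = 56*(-5 - v) = -280 - 56*v)
46618 + w(-1*63) = 46618 + (-280 - (-56)*63) = 46618 + (-280 - 56*(-63)) = 46618 + (-280 + 3528) = 46618 + 3248 = 49866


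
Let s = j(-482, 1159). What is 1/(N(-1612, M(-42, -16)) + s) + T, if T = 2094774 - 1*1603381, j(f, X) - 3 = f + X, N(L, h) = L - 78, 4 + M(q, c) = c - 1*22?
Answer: 496306929/1010 ≈ 4.9139e+5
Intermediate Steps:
M(q, c) = -26 + c (M(q, c) = -4 + (c - 1*22) = -4 + (c - 22) = -4 + (-22 + c) = -26 + c)
N(L, h) = -78 + L
j(f, X) = 3 + X + f (j(f, X) = 3 + (f + X) = 3 + (X + f) = 3 + X + f)
s = 680 (s = 3 + 1159 - 482 = 680)
T = 491393 (T = 2094774 - 1603381 = 491393)
1/(N(-1612, M(-42, -16)) + s) + T = 1/((-78 - 1612) + 680) + 491393 = 1/(-1690 + 680) + 491393 = 1/(-1010) + 491393 = -1/1010 + 491393 = 496306929/1010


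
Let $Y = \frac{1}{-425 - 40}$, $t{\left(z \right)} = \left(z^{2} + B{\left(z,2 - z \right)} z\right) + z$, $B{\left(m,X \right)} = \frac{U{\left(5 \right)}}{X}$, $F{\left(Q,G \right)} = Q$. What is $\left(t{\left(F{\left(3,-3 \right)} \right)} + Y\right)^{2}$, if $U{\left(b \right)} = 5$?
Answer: $\frac{1948816}{216225} \approx 9.0129$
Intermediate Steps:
$B{\left(m,X \right)} = \frac{5}{X}$
$t{\left(z \right)} = z + z^{2} + \frac{5 z}{2 - z}$ ($t{\left(z \right)} = \left(z^{2} + \frac{5}{2 - z} z\right) + z = \left(z^{2} + \frac{5 z}{2 - z}\right) + z = z + z^{2} + \frac{5 z}{2 - z}$)
$Y = - \frac{1}{465}$ ($Y = \frac{1}{-465} = - \frac{1}{465} \approx -0.0021505$)
$\left(t{\left(F{\left(3,-3 \right)} \right)} + Y\right)^{2} = \left(\frac{3 \left(-7 + 3^{2} - 3\right)}{-2 + 3} - \frac{1}{465}\right)^{2} = \left(\frac{3 \left(-7 + 9 - 3\right)}{1} - \frac{1}{465}\right)^{2} = \left(3 \cdot 1 \left(-1\right) - \frac{1}{465}\right)^{2} = \left(-3 - \frac{1}{465}\right)^{2} = \left(- \frac{1396}{465}\right)^{2} = \frac{1948816}{216225}$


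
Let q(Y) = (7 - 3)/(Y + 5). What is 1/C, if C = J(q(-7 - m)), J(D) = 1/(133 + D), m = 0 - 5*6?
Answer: 932/7 ≈ 133.14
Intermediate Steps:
m = -30 (m = 0 - 30 = -30)
q(Y) = 4/(5 + Y)
C = 7/932 (C = 1/(133 + 4/(5 + (-7 - 1*(-30)))) = 1/(133 + 4/(5 + (-7 + 30))) = 1/(133 + 4/(5 + 23)) = 1/(133 + 4/28) = 1/(133 + 4*(1/28)) = 1/(133 + 1/7) = 1/(932/7) = 7/932 ≈ 0.0075107)
1/C = 1/(7/932) = 932/7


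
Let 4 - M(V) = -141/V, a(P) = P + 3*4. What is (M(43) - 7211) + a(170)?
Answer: -301934/43 ≈ -7021.7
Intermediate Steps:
a(P) = 12 + P (a(P) = P + 12 = 12 + P)
M(V) = 4 + 141/V (M(V) = 4 - (-141)/V = 4 + 141/V)
(M(43) - 7211) + a(170) = ((4 + 141/43) - 7211) + (12 + 170) = ((4 + 141*(1/43)) - 7211) + 182 = ((4 + 141/43) - 7211) + 182 = (313/43 - 7211) + 182 = -309760/43 + 182 = -301934/43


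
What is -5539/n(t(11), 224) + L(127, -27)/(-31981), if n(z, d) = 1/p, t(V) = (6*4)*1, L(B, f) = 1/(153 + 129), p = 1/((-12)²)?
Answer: -8325709697/216447408 ≈ -38.465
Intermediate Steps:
p = 1/144 ≈ 0.0069444
L(B, f) = 1/282
t(V) = 24 (t(V) = 24*1 = 24)
n(z, d) = 144 (n(z, d) = 1/(1/144) = 144)
-5539/n(t(11), 224) + L(127, -27)/(-31981) = -5539/144 + (1/282)/(-31981) = -5539*1/144 + (1/282)*(-1/31981) = -5539/144 - 1/9018642 = -8325709697/216447408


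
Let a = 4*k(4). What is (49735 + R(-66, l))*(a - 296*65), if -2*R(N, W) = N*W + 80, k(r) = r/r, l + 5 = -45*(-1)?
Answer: -981324540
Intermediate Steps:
l = 40 (l = -5 - 45*(-1) = -5 + 45 = 40)
k(r) = 1
R(N, W) = -40 - N*W/2 (R(N, W) = -(N*W + 80)/2 = -(80 + N*W)/2 = -40 - N*W/2)
a = 4 (a = 4*1 = 4)
(49735 + R(-66, l))*(a - 296*65) = (49735 + (-40 - ½*(-66)*40))*(4 - 296*65) = (49735 + (-40 + 1320))*(4 - 19240) = (49735 + 1280)*(-19236) = 51015*(-19236) = -981324540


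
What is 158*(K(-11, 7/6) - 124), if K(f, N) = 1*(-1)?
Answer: -19750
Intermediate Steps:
K(f, N) = -1
158*(K(-11, 7/6) - 124) = 158*(-1 - 124) = 158*(-125) = -19750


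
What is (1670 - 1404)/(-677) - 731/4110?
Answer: -1588147/2782470 ≈ -0.57077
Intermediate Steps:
(1670 - 1404)/(-677) - 731/4110 = 266*(-1/677) - 731*1/4110 = -266/677 - 731/4110 = -1588147/2782470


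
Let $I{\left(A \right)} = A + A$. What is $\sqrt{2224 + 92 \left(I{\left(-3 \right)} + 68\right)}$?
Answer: $2 \sqrt{1982} \approx 89.039$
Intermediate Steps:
$I{\left(A \right)} = 2 A$
$\sqrt{2224 + 92 \left(I{\left(-3 \right)} + 68\right)} = \sqrt{2224 + 92 \left(2 \left(-3\right) + 68\right)} = \sqrt{2224 + 92 \left(-6 + 68\right)} = \sqrt{2224 + 92 \cdot 62} = \sqrt{2224 + 5704} = \sqrt{7928} = 2 \sqrt{1982}$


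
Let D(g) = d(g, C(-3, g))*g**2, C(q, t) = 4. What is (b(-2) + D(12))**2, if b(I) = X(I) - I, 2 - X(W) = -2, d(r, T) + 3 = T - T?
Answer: 181476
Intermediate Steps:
d(r, T) = -3 (d(r, T) = -3 + (T - T) = -3 + 0 = -3)
X(W) = 4 (X(W) = 2 - 1*(-2) = 2 + 2 = 4)
D(g) = -3*g**2
b(I) = 4 - I
(b(-2) + D(12))**2 = ((4 - 1*(-2)) - 3*12**2)**2 = ((4 + 2) - 3*144)**2 = (6 - 432)**2 = (-426)**2 = 181476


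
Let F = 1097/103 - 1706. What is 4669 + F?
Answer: 306286/103 ≈ 2973.6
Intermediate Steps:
F = -174621/103 (F = 1097*(1/103) - 1706 = 1097/103 - 1706 = -174621/103 ≈ -1695.3)
4669 + F = 4669 - 174621/103 = 306286/103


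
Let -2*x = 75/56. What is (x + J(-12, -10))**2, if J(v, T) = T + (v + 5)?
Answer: 3916441/12544 ≈ 312.22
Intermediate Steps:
x = -75/112 (x = -75/(2*56) = -1/2*75/56 = -75/112 ≈ -0.66964)
J(v, T) = 5 + T + v (J(v, T) = T + (5 + v) = 5 + T + v)
(x + J(-12, -10))**2 = (-75/112 + (5 - 10 - 12))**2 = (-75/112 - 17)**2 = (-1979/112)**2 = 3916441/12544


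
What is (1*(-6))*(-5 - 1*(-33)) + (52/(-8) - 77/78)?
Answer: -6844/39 ≈ -175.49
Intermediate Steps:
(1*(-6))*(-5 - 1*(-33)) + (52/(-8) - 77/78) = -6*(-5 + 33) + (52*(-1/8) - 77*1/78) = -6*28 + (-13/2 - 77/78) = -168 - 292/39 = -6844/39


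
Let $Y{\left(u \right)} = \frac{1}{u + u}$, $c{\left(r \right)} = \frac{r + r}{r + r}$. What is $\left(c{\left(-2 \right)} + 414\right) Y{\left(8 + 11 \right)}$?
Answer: $\frac{415}{38} \approx 10.921$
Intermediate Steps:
$c{\left(r \right)} = 1$ ($c{\left(r \right)} = \frac{2 r}{2 r} = 2 r \frac{1}{2 r} = 1$)
$Y{\left(u \right)} = \frac{1}{2 u}$
$\left(c{\left(-2 \right)} + 414\right) Y{\left(8 + 11 \right)} = \left(1 + 414\right) \frac{1}{2 \left(8 + 11\right)} = 415 \frac{1}{2 \cdot 19} = 415 \cdot \frac{1}{2} \cdot \frac{1}{19} = 415 \cdot \frac{1}{38} = \frac{415}{38}$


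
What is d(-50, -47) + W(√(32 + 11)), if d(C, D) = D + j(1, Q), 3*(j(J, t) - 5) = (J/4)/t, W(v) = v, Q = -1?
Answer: -505/12 + √43 ≈ -35.526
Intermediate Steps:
j(J, t) = 5 + J/(12*t) (j(J, t) = 5 + ((J/4)/t)/3 = 5 + (J/(4*t))/3 = 5 + J/(12*t))
d(C, D) = 59/12 + D (d(C, D) = D + (5 + (1/12)*1/(-1)) = D + (5 + (1/12)*1*(-1)) = D + (5 - 1/12) = D + 59/12 = 59/12 + D)
d(-50, -47) + W(√(32 + 11)) = (59/12 - 47) + √(32 + 11) = -505/12 + √43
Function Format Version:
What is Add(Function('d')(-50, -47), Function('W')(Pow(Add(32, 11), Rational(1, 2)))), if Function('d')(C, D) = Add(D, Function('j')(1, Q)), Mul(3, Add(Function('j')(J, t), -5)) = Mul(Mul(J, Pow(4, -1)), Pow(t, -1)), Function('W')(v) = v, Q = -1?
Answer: Add(Rational(-505, 12), Pow(43, Rational(1, 2))) ≈ -35.526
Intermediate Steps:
Function('j')(J, t) = Add(5, Mul(Rational(1, 12), J, Pow(t, -1))) (Function('j')(J, t) = Add(5, Mul(Rational(1, 3), Mul(Mul(J, Pow(4, -1)), Pow(t, -1)))) = Add(5, Mul(Rational(1, 3), Mul(Mul(J, Rational(1, 4)), Pow(t, -1)))) = Add(5, Mul(Rational(1, 3), Mul(Mul(Rational(1, 4), J), Pow(t, -1)))) = Add(5, Mul(Rational(1, 3), Mul(Rational(1, 4), J, Pow(t, -1)))) = Add(5, Mul(Rational(1, 12), J, Pow(t, -1))))
Function('d')(C, D) = Add(Rational(59, 12), D) (Function('d')(C, D) = Add(D, Add(5, Mul(Rational(1, 12), 1, Pow(-1, -1)))) = Add(D, Add(5, Mul(Rational(1, 12), 1, -1))) = Add(D, Add(5, Rational(-1, 12))) = Add(D, Rational(59, 12)) = Add(Rational(59, 12), D))
Add(Function('d')(-50, -47), Function('W')(Pow(Add(32, 11), Rational(1, 2)))) = Add(Add(Rational(59, 12), -47), Pow(Add(32, 11), Rational(1, 2))) = Add(Rational(-505, 12), Pow(43, Rational(1, 2)))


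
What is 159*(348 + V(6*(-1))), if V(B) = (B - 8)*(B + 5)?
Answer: 57558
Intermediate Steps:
V(B) = (-8 + B)*(5 + B)
159*(348 + V(6*(-1))) = 159*(348 + (-40 + (6*(-1))**2 - 18*(-1))) = 159*(348 + (-40 + (-6)**2 - 3*(-6))) = 159*(348 + (-40 + 36 + 18)) = 159*(348 + 14) = 159*362 = 57558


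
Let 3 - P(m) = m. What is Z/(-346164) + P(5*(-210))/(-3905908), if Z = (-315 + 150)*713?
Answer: 9565542416/28168432019 ≈ 0.33958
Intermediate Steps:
P(m) = 3 - m
Z = -117645 (Z = -165*713 = -117645)
Z/(-346164) + P(5*(-210))/(-3905908) = -117645/(-346164) + (3 - 5*(-210))/(-3905908) = -117645*(-1/346164) + (3 - 1*(-1050))*(-1/3905908) = 39215/115388 + (3 + 1050)*(-1/3905908) = 39215/115388 + 1053*(-1/3905908) = 39215/115388 - 1053/3905908 = 9565542416/28168432019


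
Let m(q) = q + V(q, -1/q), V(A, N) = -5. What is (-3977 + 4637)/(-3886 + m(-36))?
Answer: -20/119 ≈ -0.16807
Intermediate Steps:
m(q) = -5 + q (m(q) = q - 5 = -5 + q)
(-3977 + 4637)/(-3886 + m(-36)) = (-3977 + 4637)/(-3886 + (-5 - 36)) = 660/(-3886 - 41) = 660/(-3927) = 660*(-1/3927) = -20/119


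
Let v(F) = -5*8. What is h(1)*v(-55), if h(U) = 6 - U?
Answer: -200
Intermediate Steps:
v(F) = -40
h(1)*v(-55) = (6 - 1*1)*(-40) = (6 - 1)*(-40) = 5*(-40) = -200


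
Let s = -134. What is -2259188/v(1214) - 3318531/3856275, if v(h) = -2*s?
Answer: -726078297584/86123475 ≈ -8430.7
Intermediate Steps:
v(h) = 268 (v(h) = -2*(-134) = 268)
-2259188/v(1214) - 3318531/3856275 = -2259188/268 - 3318531/3856275 = -2259188*1/268 - 3318531*1/3856275 = -564797/67 - 1106177/1285425 = -726078297584/86123475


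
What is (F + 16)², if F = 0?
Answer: 256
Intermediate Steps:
(F + 16)² = (0 + 16)² = 16² = 256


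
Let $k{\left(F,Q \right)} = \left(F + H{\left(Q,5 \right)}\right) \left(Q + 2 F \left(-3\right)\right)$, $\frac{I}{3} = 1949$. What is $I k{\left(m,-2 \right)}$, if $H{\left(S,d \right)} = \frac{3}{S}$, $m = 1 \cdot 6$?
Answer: $-999837$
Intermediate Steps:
$m = 6$
$I = 5847$ ($I = 3 \cdot 1949 = 5847$)
$k{\left(F,Q \right)} = \left(F + \frac{3}{Q}\right) \left(Q - 6 F\right)$ ($k{\left(F,Q \right)} = \left(F + \frac{3}{Q}\right) \left(Q + 2 F \left(-3\right)\right) = \left(F + \frac{3}{Q}\right) \left(Q - 6 F\right)$)
$I k{\left(m,-2 \right)} = 5847 \left(3 - 6 \cdot 6^{2} + 6 \left(-2\right) - \frac{108}{-2}\right) = 5847 \left(3 - 216 - 12 - 108 \left(- \frac{1}{2}\right)\right) = 5847 \left(3 - 216 - 12 + 54\right) = 5847 \left(-171\right) = -999837$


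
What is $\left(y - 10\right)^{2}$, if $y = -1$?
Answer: $121$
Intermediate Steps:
$\left(y - 10\right)^{2} = \left(-1 - 10\right)^{2} = \left(-11\right)^{2} = 121$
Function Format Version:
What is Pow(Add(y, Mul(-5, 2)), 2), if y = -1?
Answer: 121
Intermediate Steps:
Pow(Add(y, Mul(-5, 2)), 2) = Pow(Add(-1, Mul(-5, 2)), 2) = Pow(Add(-1, -10), 2) = Pow(-11, 2) = 121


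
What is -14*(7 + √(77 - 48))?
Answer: -98 - 14*√29 ≈ -173.39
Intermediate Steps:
-14*(7 + √(77 - 48)) = -14*(7 + √29) = -98 - 14*√29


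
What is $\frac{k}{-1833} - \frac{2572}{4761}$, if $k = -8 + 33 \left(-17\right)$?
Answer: $- \frac{668489}{2908971} \approx -0.2298$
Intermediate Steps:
$k = -569$ ($k = -8 - 561 = -569$)
$\frac{k}{-1833} - \frac{2572}{4761} = - \frac{569}{-1833} - \frac{2572}{4761} = \left(-569\right) \left(- \frac{1}{1833}\right) - \frac{2572}{4761} = \frac{569}{1833} - \frac{2572}{4761} = - \frac{668489}{2908971}$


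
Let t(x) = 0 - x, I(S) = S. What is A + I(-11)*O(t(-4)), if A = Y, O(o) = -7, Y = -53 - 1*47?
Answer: -23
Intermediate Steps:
Y = -100 (Y = -53 - 47 = -100)
t(x) = -x
A = -100
A + I(-11)*O(t(-4)) = -100 - 11*(-7) = -100 + 77 = -23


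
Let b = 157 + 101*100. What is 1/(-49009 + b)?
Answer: -1/38752 ≈ -2.5805e-5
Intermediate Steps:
b = 10257 (b = 157 + 10100 = 10257)
1/(-49009 + b) = 1/(-49009 + 10257) = 1/(-38752) = -1/38752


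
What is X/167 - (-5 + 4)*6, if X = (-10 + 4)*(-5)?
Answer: 1032/167 ≈ 6.1796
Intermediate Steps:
X = 30 (X = -6*(-5) = 30)
X/167 - (-5 + 4)*6 = 30/167 - (-5 + 4)*6 = 30*(1/167) - (-1)*6 = 30/167 - 1*(-6) = 30/167 + 6 = 1032/167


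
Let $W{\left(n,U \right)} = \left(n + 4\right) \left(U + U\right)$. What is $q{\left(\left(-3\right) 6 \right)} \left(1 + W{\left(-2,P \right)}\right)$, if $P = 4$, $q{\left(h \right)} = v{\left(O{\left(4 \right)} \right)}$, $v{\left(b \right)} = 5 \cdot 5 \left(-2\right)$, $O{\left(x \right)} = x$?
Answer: $-850$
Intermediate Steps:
$v{\left(b \right)} = -50$ ($v{\left(b \right)} = 25 \left(-2\right) = -50$)
$q{\left(h \right)} = -50$
$W{\left(n,U \right)} = 2 U \left(4 + n\right)$ ($W{\left(n,U \right)} = \left(4 + n\right) 2 U = 2 U \left(4 + n\right)$)
$q{\left(\left(-3\right) 6 \right)} \left(1 + W{\left(-2,P \right)}\right) = - 50 \left(1 + 2 \cdot 4 \left(4 - 2\right)\right) = - 50 \left(1 + 2 \cdot 4 \cdot 2\right) = - 50 \left(1 + 16\right) = \left(-50\right) 17 = -850$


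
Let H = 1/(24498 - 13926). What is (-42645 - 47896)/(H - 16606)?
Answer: 957199452/175558631 ≈ 5.4523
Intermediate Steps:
H = 1/10572 ≈ 9.4589e-5
(-42645 - 47896)/(H - 16606) = (-42645 - 47896)/(1/10572 - 16606) = -90541/(-175558631/10572) = -90541*(-10572/175558631) = 957199452/175558631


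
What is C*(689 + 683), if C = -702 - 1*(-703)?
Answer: 1372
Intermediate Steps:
C = 1 (C = -702 + 703 = 1)
C*(689 + 683) = 1*(689 + 683) = 1*1372 = 1372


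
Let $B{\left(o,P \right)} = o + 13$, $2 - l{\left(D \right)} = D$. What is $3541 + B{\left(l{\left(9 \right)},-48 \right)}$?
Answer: $3547$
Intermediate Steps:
$l{\left(D \right)} = 2 - D$
$B{\left(o,P \right)} = 13 + o$
$3541 + B{\left(l{\left(9 \right)},-48 \right)} = 3541 + \left(13 + \left(2 - 9\right)\right) = 3541 + \left(13 - 7\right) = 3541 + 6 = 3547$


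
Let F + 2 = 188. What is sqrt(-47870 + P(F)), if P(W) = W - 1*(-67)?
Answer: I*sqrt(47617) ≈ 218.21*I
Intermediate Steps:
F = 186 (F = -2 + 188 = 186)
P(W) = 67 + W (P(W) = W + 67 = 67 + W)
sqrt(-47870 + P(F)) = sqrt(-47870 + (67 + 186)) = sqrt(-47870 + 253) = sqrt(-47617) = I*sqrt(47617)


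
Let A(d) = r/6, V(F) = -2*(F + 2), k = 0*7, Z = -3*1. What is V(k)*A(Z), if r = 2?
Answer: -4/3 ≈ -1.3333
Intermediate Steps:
Z = -3
k = 0
V(F) = -4 - 2*F (V(F) = -2*(2 + F) = -4 - 2*F)
A(d) = 1/3 (A(d) = 2/6 = 2*(1/6) = 1/3)
V(k)*A(Z) = (-4 - 2*0)*(1/3) = (-4 + 0)*(1/3) = -4*1/3 = -4/3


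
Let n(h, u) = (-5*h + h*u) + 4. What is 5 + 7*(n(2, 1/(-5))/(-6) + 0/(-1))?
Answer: 187/15 ≈ 12.467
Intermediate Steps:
n(h, u) = 4 - 5*h + h*u
5 + 7*(n(2, 1/(-5))/(-6) + 0/(-1)) = 5 + 7*((4 - 5*2 + 2/(-5))/(-6) + 0/(-1)) = 5 + 7*((4 - 10 + 2*(-⅕))*(-⅙) + 0*(-1)) = 5 + 7*((4 - 10 - ⅖)*(-⅙) + 0) = 5 + 7*(-32/5*(-⅙) + 0) = 5 + 7*(16/15 + 0) = 5 + 7*(16/15) = 5 + 112/15 = 187/15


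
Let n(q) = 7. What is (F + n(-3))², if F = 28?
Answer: 1225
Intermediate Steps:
(F + n(-3))² = (28 + 7)² = 35² = 1225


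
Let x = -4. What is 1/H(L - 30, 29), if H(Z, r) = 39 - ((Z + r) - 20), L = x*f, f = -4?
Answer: 1/44 ≈ 0.022727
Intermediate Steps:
L = 16 (L = -4*(-4) = 16)
H(Z, r) = 59 - Z - r (H(Z, r) = 39 - (-20 + Z + r) = 39 + (20 - Z - r) = 59 - Z - r)
1/H(L - 30, 29) = 1/(59 - (16 - 30) - 1*29) = 1/(59 - 1*(-14) - 29) = 1/(59 + 14 - 29) = 1/44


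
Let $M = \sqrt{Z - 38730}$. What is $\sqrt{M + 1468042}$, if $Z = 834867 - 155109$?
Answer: $\sqrt{1468042 + 2 \sqrt{160257}} \approx 1212.0$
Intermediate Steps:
$Z = 679758$
$M = 2 \sqrt{160257}$ ($M = \sqrt{679758 - 38730} = \sqrt{641028} = 2 \sqrt{160257} \approx 800.64$)
$\sqrt{M + 1468042} = \sqrt{2 \sqrt{160257} + 1468042} = \sqrt{1468042 + 2 \sqrt{160257}}$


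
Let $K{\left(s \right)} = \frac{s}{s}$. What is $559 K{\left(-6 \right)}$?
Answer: $559$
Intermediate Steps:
$K{\left(s \right)} = 1$
$559 K{\left(-6 \right)} = 559 \cdot 1 = 559$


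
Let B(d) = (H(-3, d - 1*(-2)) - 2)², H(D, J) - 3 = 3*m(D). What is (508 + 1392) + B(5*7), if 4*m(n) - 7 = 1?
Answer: 1949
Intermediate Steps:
m(n) = 2 (m(n) = 7/4 + (¼)*1 = 7/4 + ¼ = 2)
H(D, J) = 9 (H(D, J) = 3 + 3*2 = 3 + 6 = 9)
B(d) = 49 (B(d) = (9 - 2)² = 7² = 49)
(508 + 1392) + B(5*7) = (508 + 1392) + 49 = 1900 + 49 = 1949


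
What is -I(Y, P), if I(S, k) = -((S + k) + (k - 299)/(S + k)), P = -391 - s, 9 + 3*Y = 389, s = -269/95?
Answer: -5498607529/21240480 ≈ -258.87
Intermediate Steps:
s = -269/95 (s = -269*1/95 = -269/95 ≈ -2.8316)
Y = 380/3 (Y = -3 + (⅓)*389 = -3 + 389/3 = 380/3 ≈ 126.67)
P = -36876/95 (P = -391 - 1*(-269/95) = -391 + 269/95 = -36876/95 ≈ -388.17)
I(S, k) = -S - k - (-299 + k)/(S + k) (I(S, k) = -((S + k) + (-299 + k)/(S + k)) = -(S + k + (-299 + k)/(S + k)) = -S - k - (-299 + k)/(S + k))
-I(Y, P) = -(299 - 1*(-36876/95) - (380/3 - 36876/95)²)/(380/3 - 36876/95) = -(299 + 36876/95 - (-74528/285)²)/(-74528/285) = -(-285)*(299 + 36876/95 - 1*5554422784/81225)/74528 = -(-285)*(299 + 36876/95 - 5554422784/81225)/74528 = -(-285)*(-5498607529)/(74528*81225) = -1*5498607529/21240480 = -5498607529/21240480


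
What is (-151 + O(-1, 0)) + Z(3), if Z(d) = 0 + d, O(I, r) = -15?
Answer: -163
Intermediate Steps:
Z(d) = d
(-151 + O(-1, 0)) + Z(3) = (-151 - 15) + 3 = -166 + 3 = -163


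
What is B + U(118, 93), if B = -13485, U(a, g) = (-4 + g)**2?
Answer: -5564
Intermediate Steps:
B + U(118, 93) = -13485 + (-4 + 93)**2 = -13485 + 89**2 = -13485 + 7921 = -5564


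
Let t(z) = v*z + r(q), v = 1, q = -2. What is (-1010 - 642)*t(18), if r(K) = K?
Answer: -26432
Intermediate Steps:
t(z) = -2 + z (t(z) = 1*z - 2 = z - 2 = -2 + z)
(-1010 - 642)*t(18) = (-1010 - 642)*(-2 + 18) = -1652*16 = -26432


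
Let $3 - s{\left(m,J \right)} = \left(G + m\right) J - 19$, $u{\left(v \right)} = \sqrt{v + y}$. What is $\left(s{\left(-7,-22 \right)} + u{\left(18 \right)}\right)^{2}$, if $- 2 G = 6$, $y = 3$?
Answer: $\left(198 - \sqrt{21}\right)^{2} \approx 37410.0$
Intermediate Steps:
$G = -3$ ($G = \left(- \frac{1}{2}\right) 6 = -3$)
$u{\left(v \right)} = \sqrt{3 + v}$ ($u{\left(v \right)} = \sqrt{v + 3} = \sqrt{3 + v}$)
$s{\left(m,J \right)} = 22 - J \left(-3 + m\right)$ ($s{\left(m,J \right)} = 3 - \left(\left(-3 + m\right) J - 19\right) = 3 - \left(J \left(-3 + m\right) - 19\right) = 3 - \left(-19 + J \left(-3 + m\right)\right) = 22 - J \left(-3 + m\right)$)
$\left(s{\left(-7,-22 \right)} + u{\left(18 \right)}\right)^{2} = \left(\left(22 + 3 \left(-22\right) - \left(-22\right) \left(-7\right)\right) + \sqrt{3 + 18}\right)^{2} = \left(\left(22 - 66 - 154\right) + \sqrt{21}\right)^{2} = \left(-198 + \sqrt{21}\right)^{2}$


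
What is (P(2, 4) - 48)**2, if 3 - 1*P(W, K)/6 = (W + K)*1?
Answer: 4356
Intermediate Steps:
P(W, K) = 18 - 6*K - 6*W (P(W, K) = 18 - 6*(W + K) = 18 - 6*(K + W) = 18 + (-6*K - 6*W) = 18 - 6*K - 6*W)
(P(2, 4) - 48)**2 = ((18 - 6*4 - 6*2) - 48)**2 = ((18 - 24 - 12) - 48)**2 = (-18 - 48)**2 = (-66)**2 = 4356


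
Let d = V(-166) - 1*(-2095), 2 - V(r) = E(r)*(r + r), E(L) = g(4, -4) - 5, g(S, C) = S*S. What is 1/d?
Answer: 1/5749 ≈ 0.00017394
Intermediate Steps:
g(S, C) = S²
E(L) = 11 (E(L) = 4² - 5 = 16 - 5 = 11)
V(r) = 2 - 22*r (V(r) = 2 - 11*(r + r) = 2 - 11*2*r = 2 - 22*r)
d = 5749 (d = (2 - 22*(-166)) - 1*(-2095) = (2 + 3652) + 2095 = 3654 + 2095 = 5749)
1/d = 1/5749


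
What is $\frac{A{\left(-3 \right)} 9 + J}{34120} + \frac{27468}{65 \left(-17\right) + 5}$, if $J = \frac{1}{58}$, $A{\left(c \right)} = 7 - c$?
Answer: $- \frac{2717616509}{108842800} \approx -24.968$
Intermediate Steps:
$J = \frac{1}{58} \approx 0.017241$
$\frac{A{\left(-3 \right)} 9 + J}{34120} + \frac{27468}{65 \left(-17\right) + 5} = \frac{\left(7 - -3\right) 9 + \frac{1}{58}}{34120} + \frac{27468}{65 \left(-17\right) + 5} = \left(\left(7 + 3\right) 9 + \frac{1}{58}\right) \frac{1}{34120} + \frac{27468}{-1105 + 5} = \left(10 \cdot 9 + \frac{1}{58}\right) \frac{1}{34120} + \frac{27468}{-1100} = \left(90 + \frac{1}{58}\right) \frac{1}{34120} + 27468 \left(- \frac{1}{1100}\right) = \frac{5221}{58} \cdot \frac{1}{34120} - \frac{6867}{275} = \frac{5221}{1978960} - \frac{6867}{275} = - \frac{2717616509}{108842800}$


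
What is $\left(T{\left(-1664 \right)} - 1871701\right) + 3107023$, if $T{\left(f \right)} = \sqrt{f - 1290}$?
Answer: $1235322 + i \sqrt{2954} \approx 1.2353 \cdot 10^{6} + 54.351 i$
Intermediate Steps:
$T{\left(f \right)} = \sqrt{-1290 + f}$
$\left(T{\left(-1664 \right)} - 1871701\right) + 3107023 = \left(\sqrt{-1290 - 1664} - 1871701\right) + 3107023 = \left(\sqrt{-2954} - 1871701\right) + 3107023 = \left(i \sqrt{2954} - 1871701\right) + 3107023 = \left(-1871701 + i \sqrt{2954}\right) + 3107023 = 1235322 + i \sqrt{2954}$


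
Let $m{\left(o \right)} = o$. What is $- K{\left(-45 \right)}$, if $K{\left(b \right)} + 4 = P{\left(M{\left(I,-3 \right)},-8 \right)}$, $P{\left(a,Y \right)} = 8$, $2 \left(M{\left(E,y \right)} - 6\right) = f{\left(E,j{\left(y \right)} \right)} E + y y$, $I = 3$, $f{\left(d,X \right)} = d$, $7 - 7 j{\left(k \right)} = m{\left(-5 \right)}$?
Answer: $-4$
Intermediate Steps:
$j{\left(k \right)} = \frac{12}{7}$ ($j{\left(k \right)} = 1 - - \frac{5}{7} = 1 + \frac{5}{7} = \frac{12}{7}$)
$M{\left(E,y \right)} = 6 + \frac{E^{2}}{2} + \frac{y^{2}}{2}$ ($M{\left(E,y \right)} = 6 + \frac{E E + y y}{2} = 6 + \frac{E^{2} + y^{2}}{2} = 6 + \left(\frac{E^{2}}{2} + \frac{y^{2}}{2}\right) = 6 + \frac{E^{2}}{2} + \frac{y^{2}}{2}$)
$K{\left(b \right)} = 4$ ($K{\left(b \right)} = -4 + 8 = 4$)
$- K{\left(-45 \right)} = \left(-1\right) 4 = -4$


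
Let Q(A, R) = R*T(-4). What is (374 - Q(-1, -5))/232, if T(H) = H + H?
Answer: 167/116 ≈ 1.4397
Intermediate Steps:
T(H) = 2*H
Q(A, R) = -8*R (Q(A, R) = R*(2*(-4)) = R*(-8) = -8*R)
(374 - Q(-1, -5))/232 = (374 - (-8)*(-5))/232 = (374 - 1*40)*(1/232) = (374 - 40)*(1/232) = 334*(1/232) = 167/116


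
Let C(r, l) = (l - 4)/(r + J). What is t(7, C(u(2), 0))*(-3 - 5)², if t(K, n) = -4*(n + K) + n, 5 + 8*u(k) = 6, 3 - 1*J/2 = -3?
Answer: -167680/97 ≈ -1728.7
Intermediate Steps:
J = 12 (J = 6 - 2*(-3) = 6 + 6 = 12)
u(k) = ⅛ (u(k) = -5/8 + (⅛)*6 = -5/8 + ¾ = ⅛)
C(r, l) = (-4 + l)/(12 + r) (C(r, l) = (l - 4)/(r + 12) = (-4 + l)/(12 + r))
t(K, n) = -4*K - 3*n (t(K, n) = -4*(K + n) + n = (-4*K - 4*n) + n = -4*K - 3*n)
t(7, C(u(2), 0))*(-3 - 5)² = (-4*7 - 3*(-4 + 0)/(12 + ⅛))*(-3 - 5)² = (-28 - 3*(-4)/97/8)*(-8)² = (-28 - 24*(-4)/97)*64 = (-28 - 3*(-32/97))*64 = (-28 + 96/97)*64 = -2620/97*64 = -167680/97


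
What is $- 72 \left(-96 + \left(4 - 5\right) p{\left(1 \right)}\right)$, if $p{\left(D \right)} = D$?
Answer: $6984$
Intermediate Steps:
$- 72 \left(-96 + \left(4 - 5\right) p{\left(1 \right)}\right) = - 72 \left(-96 + \left(4 - 5\right) 1\right) = - 72 \left(-96 - 1\right) = \left(-72\right) \left(-97\right) = 6984$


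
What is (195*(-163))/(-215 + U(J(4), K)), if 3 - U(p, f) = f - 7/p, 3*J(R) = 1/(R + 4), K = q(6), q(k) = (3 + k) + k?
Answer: 31785/59 ≈ 538.73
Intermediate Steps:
q(k) = 3 + 2*k
K = 15 (K = 3 + 2*6 = 3 + 12 = 15)
J(R) = 1/(3*(4 + R)) (J(R) = 1/(3*(R + 4)) = 1/(3*(4 + R)))
U(p, f) = 3 - f + 7/p (U(p, f) = 3 - (f - 7/p) = 3 + (-f + 7/p) = 3 - f + 7/p)
(195*(-163))/(-215 + U(J(4), K)) = (195*(-163))/(-215 + (3 - 1*15 + 7/((1/(3*(4 + 4)))))) = -31785/(-215 + (3 - 15 + 7/(((⅓)/8)))) = -31785/(-215 + (3 - 15 + 7/(((⅓)*(⅛))))) = -31785/(-215 + (3 - 15 + 7/(1/24))) = -31785/(-215 + (3 - 15 + 7*24)) = -31785/(-215 + (3 - 15 + 168)) = -31785/(-215 + 156) = -31785/(-59) = -31785*(-1/59) = 31785/59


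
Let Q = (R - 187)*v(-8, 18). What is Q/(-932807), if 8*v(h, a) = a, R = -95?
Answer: 1269/1865614 ≈ 0.00068021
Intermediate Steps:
v(h, a) = a/8
Q = -1269/2 (Q = (-95 - 187)*((⅛)*18) = -282*9/4 = -1269/2 ≈ -634.50)
Q/(-932807) = -1269/2/(-932807) = -1269/2*(-1/932807) = 1269/1865614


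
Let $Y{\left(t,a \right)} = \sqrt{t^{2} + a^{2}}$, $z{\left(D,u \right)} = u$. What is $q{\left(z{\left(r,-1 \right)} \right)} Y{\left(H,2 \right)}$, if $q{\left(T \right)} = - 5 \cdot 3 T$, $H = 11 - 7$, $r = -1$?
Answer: $30 \sqrt{5} \approx 67.082$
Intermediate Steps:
$H = 4$ ($H = 11 - 7 = 4$)
$Y{\left(t,a \right)} = \sqrt{a^{2} + t^{2}}$
$q{\left(T \right)} = - 15 T$
$q{\left(z{\left(r,-1 \right)} \right)} Y{\left(H,2 \right)} = \left(-15\right) \left(-1\right) \sqrt{2^{2} + 4^{2}} = 15 \sqrt{4 + 16} = 15 \sqrt{20} = 15 \cdot 2 \sqrt{5} = 30 \sqrt{5}$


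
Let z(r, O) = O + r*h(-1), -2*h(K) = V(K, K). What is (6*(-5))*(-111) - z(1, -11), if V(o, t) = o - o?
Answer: 3341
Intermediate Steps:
V(o, t) = 0
h(K) = 0 (h(K) = -½*0 = 0)
z(r, O) = O (z(r, O) = O + r*0 = O + 0 = O)
(6*(-5))*(-111) - z(1, -11) = (6*(-5))*(-111) - 1*(-11) = -30*(-111) + 11 = 3330 + 11 = 3341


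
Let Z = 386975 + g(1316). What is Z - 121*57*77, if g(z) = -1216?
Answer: -145310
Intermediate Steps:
Z = 385759 (Z = 386975 - 1216 = 385759)
Z - 121*57*77 = 385759 - 121*57*77 = 385759 - 6897*77 = 385759 - 1*531069 = 385759 - 531069 = -145310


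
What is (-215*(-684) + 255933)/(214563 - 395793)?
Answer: -134331/60410 ≈ -2.2237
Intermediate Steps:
(-215*(-684) + 255933)/(214563 - 395793) = (147060 + 255933)/(-181230) = 402993*(-1/181230) = -134331/60410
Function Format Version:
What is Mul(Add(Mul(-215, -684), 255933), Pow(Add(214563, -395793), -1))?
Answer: Rational(-134331, 60410) ≈ -2.2237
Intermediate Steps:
Mul(Add(Mul(-215, -684), 255933), Pow(Add(214563, -395793), -1)) = Mul(Add(147060, 255933), Pow(-181230, -1)) = Mul(402993, Rational(-1, 181230)) = Rational(-134331, 60410)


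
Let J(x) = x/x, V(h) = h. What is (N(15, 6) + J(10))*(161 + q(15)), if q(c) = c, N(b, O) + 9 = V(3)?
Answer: -880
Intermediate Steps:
N(b, O) = -6 (N(b, O) = -9 + 3 = -6)
J(x) = 1
(N(15, 6) + J(10))*(161 + q(15)) = (-6 + 1)*(161 + 15) = -5*176 = -880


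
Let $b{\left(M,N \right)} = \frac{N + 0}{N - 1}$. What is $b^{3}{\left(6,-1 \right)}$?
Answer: $\frac{1}{8} \approx 0.125$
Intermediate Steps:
$b{\left(M,N \right)} = \frac{N}{-1 + N}$
$b^{3}{\left(6,-1 \right)} = \left(- \frac{1}{-1 - 1}\right)^{3} = \left(- \frac{1}{-2}\right)^{3} = \left(\left(-1\right) \left(- \frac{1}{2}\right)\right)^{3} = \left(\frac{1}{2}\right)^{3} = \frac{1}{8}$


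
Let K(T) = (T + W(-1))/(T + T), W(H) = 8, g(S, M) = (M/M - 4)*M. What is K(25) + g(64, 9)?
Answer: -1317/50 ≈ -26.340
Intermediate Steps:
g(S, M) = -3*M (g(S, M) = (1 - 4)*M = -3*M)
K(T) = (8 + T)/(2*T) (K(T) = (T + 8)/(T + T) = (8 + T)/((2*T)) = (8 + T)*(1/(2*T)) = (8 + T)/(2*T))
K(25) + g(64, 9) = (1/2)*(8 + 25)/25 - 3*9 = (1/2)*(1/25)*33 - 27 = 33/50 - 27 = -1317/50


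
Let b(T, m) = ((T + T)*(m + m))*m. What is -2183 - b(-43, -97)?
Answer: 1616165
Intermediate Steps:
b(T, m) = 4*T*m² (b(T, m) = ((2*T)*(2*m))*m = (4*T*m)*m = 4*T*m²)
-2183 - b(-43, -97) = -2183 - 4*(-43)*(-97)² = -2183 - 4*(-43)*9409 = -2183 - 1*(-1618348) = -2183 + 1618348 = 1616165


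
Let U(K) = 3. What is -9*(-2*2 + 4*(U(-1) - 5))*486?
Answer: 52488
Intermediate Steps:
-9*(-2*2 + 4*(U(-1) - 5))*486 = -9*(-2*2 + 4*(3 - 5))*486 = -9*(-4 + 4*(-2))*486 = -9*(-4 - 8)*486 = -9*(-12)*486 = 108*486 = 52488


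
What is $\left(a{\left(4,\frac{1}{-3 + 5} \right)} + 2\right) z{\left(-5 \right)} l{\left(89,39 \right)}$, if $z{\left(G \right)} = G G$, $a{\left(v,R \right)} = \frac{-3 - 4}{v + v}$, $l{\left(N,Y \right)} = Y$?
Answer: $\frac{8775}{8} \approx 1096.9$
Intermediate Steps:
$a{\left(v,R \right)} = - \frac{7}{2 v}$
$z{\left(G \right)} = G^{2}$
$\left(a{\left(4,\frac{1}{-3 + 5} \right)} + 2\right) z{\left(-5 \right)} l{\left(89,39 \right)} = \left(- \frac{7}{2 \cdot 4} + 2\right) \left(-5\right)^{2} \cdot 39 = \left(\left(- \frac{7}{2}\right) \frac{1}{4} + 2\right) 25 \cdot 39 = \left(- \frac{7}{8} + 2\right) 25 \cdot 39 = \frac{9}{8} \cdot 25 \cdot 39 = \frac{225}{8} \cdot 39 = \frac{8775}{8}$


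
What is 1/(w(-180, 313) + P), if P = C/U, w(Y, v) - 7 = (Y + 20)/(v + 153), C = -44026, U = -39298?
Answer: 4578217/35604628 ≈ 0.12858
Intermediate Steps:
w(Y, v) = 7 + (20 + Y)/(153 + v) (w(Y, v) = 7 + (Y + 20)/(v + 153) = 7 + (20 + Y)/(153 + v))
P = 22013/19649 (P = -44026/(-39298) = -44026*(-1/39298) = 22013/19649 ≈ 1.1203)
1/(w(-180, 313) + P) = 1/((1091 - 180 + 7*313)/(153 + 313) + 22013/19649) = 1/((1091 - 180 + 2191)/466 + 22013/19649) = 1/((1/466)*3102 + 22013/19649) = 1/(1551/233 + 22013/19649) = 1/(35604628/4578217) = 4578217/35604628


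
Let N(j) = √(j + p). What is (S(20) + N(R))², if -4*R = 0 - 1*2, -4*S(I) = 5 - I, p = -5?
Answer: 153/16 + 45*I*√2/4 ≈ 9.5625 + 15.91*I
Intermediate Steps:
S(I) = -5/4 + I/4 (S(I) = -(5 - I)/4 = -5/4 + I/4)
R = ½ (R = -(0 - 1*2)/4 = -(0 - 2)/4 = -¼*(-2) = ½ ≈ 0.50000)
N(j) = √(-5 + j) (N(j) = √(j - 5) = √(-5 + j))
(S(20) + N(R))² = ((-5/4 + (¼)*20) + √(-5 + ½))² = ((-5/4 + 5) + √(-9/2))² = (15/4 + 3*I*√2/2)²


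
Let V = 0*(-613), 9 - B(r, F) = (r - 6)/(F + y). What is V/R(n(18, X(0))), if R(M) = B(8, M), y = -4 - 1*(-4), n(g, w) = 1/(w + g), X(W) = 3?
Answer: 0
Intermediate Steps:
n(g, w) = 1/(g + w)
y = 0 (y = -4 + 4 = 0)
B(r, F) = 9 - (-6 + r)/F (B(r, F) = 9 - (r - 6)/(F + 0) = 9 - (-6 + r)/F)
R(M) = (-2 + 9*M)/M (R(M) = (6 - 1*8 + 9*M)/M = (6 - 8 + 9*M)/M = (-2 + 9*M)/M)
V = 0
V/R(n(18, X(0))) = 0/(9 - 2/(1/(18 + 3))) = 0/(9 - 2/(1/21)) = 0/(9 - 2/1/21) = 0/(9 - 2*21) = 0/(9 - 42) = 0/(-33) = 0*(-1/33) = 0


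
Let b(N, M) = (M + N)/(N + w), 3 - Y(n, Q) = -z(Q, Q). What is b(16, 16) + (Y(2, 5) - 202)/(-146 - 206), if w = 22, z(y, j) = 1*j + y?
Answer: 9223/6688 ≈ 1.3790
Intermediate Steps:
z(y, j) = j + y
Y(n, Q) = 3 + 2*Q (Y(n, Q) = 3 - (-1)*(Q + Q) = 3 - (-1)*2*Q = 3 - (-2)*Q = 3 + 2*Q)
b(N, M) = (M + N)/(22 + N) (b(N, M) = (M + N)/(N + 22) = (M + N)/(22 + N))
b(16, 16) + (Y(2, 5) - 202)/(-146 - 206) = (16 + 16)/(22 + 16) + ((3 + 2*5) - 202)/(-146 - 206) = 32/38 + ((3 + 10) - 202)/(-352) = (1/38)*32 + (13 - 202)*(-1/352) = 16/19 - 189*(-1/352) = 16/19 + 189/352 = 9223/6688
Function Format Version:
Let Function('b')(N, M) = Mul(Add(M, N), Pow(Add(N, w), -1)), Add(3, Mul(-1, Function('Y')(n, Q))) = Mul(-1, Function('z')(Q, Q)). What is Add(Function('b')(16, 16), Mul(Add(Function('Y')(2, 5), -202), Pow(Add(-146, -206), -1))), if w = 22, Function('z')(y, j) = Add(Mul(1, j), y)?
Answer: Rational(9223, 6688) ≈ 1.3790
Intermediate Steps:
Function('z')(y, j) = Add(j, y)
Function('Y')(n, Q) = Add(3, Mul(2, Q)) (Function('Y')(n, Q) = Add(3, Mul(-1, Mul(-1, Add(Q, Q)))) = Add(3, Mul(-1, Mul(-1, Mul(2, Q)))) = Add(3, Mul(-1, Mul(-2, Q))) = Add(3, Mul(2, Q)))
Function('b')(N, M) = Mul(Pow(Add(22, N), -1), Add(M, N)) (Function('b')(N, M) = Mul(Add(M, N), Pow(Add(N, 22), -1)) = Mul(Add(M, N), Pow(Add(22, N), -1)) = Mul(Pow(Add(22, N), -1), Add(M, N)))
Add(Function('b')(16, 16), Mul(Add(Function('Y')(2, 5), -202), Pow(Add(-146, -206), -1))) = Add(Mul(Pow(Add(22, 16), -1), Add(16, 16)), Mul(Add(Add(3, Mul(2, 5)), -202), Pow(Add(-146, -206), -1))) = Add(Mul(Pow(38, -1), 32), Mul(Add(Add(3, 10), -202), Pow(-352, -1))) = Add(Mul(Rational(1, 38), 32), Mul(Add(13, -202), Rational(-1, 352))) = Add(Rational(16, 19), Mul(-189, Rational(-1, 352))) = Add(Rational(16, 19), Rational(189, 352)) = Rational(9223, 6688)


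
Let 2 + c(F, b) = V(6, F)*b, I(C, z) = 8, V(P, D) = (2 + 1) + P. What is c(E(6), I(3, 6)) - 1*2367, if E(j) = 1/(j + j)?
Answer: -2297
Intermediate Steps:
V(P, D) = 3 + P
E(j) = 1/(2*j)
c(F, b) = -2 + 9*b (c(F, b) = -2 + (3 + 6)*b = -2 + 9*b)
c(E(6), I(3, 6)) - 1*2367 = (-2 + 9*8) - 1*2367 = (-2 + 72) - 2367 = 70 - 2367 = -2297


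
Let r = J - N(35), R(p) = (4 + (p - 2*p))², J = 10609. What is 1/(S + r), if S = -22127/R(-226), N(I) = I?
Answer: 52900/559342473 ≈ 9.4575e-5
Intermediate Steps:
R(p) = (4 - p)²
S = -22127/52900 (S = -22127/(-4 - 226)² = -22127/((-230)²) = -22127/52900 ≈ -0.41828)
r = 10574 (r = 10609 - 1*35 = 10609 - 35 = 10574)
1/(S + r) = 1/(-22127/52900 + 10574) = 1/(559342473/52900) = 52900/559342473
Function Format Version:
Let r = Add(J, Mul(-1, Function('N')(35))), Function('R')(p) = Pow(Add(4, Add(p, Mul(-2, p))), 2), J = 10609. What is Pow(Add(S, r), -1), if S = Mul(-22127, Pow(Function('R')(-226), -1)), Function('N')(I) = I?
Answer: Rational(52900, 559342473) ≈ 9.4575e-5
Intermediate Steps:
Function('R')(p) = Pow(Add(4, Mul(-1, p)), 2)
S = Rational(-22127, 52900) (S = Mul(-22127, Pow(Pow(Add(-4, -226), 2), -1)) = Mul(-22127, Pow(Pow(-230, 2), -1)) = Mul(-22127, Pow(52900, -1)) = Mul(-22127, Rational(1, 52900)) = Rational(-22127, 52900) ≈ -0.41828)
r = 10574 (r = Add(10609, Mul(-1, 35)) = Add(10609, -35) = 10574)
Pow(Add(S, r), -1) = Pow(Add(Rational(-22127, 52900), 10574), -1) = Pow(Rational(559342473, 52900), -1) = Rational(52900, 559342473)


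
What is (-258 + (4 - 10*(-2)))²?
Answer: 54756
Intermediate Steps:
(-258 + (4 - 10*(-2)))² = (-258 + (4 + 20))² = (-258 + 24)² = (-234)² = 54756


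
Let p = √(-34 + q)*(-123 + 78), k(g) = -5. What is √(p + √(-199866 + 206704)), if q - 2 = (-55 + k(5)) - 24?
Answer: √(√6838 - 90*I*√29) ≈ 16.946 - 14.3*I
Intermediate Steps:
q = -82 (q = 2 + ((-55 - 5) - 24) = 2 + (-60 - 24) = 2 - 84 = -82)
p = -90*I*√29 (p = √(-34 - 82)*(-123 + 78) = √(-116)*(-45) = (2*I*√29)*(-45) = -90*I*√29 ≈ -484.67*I)
√(p + √(-199866 + 206704)) = √(-90*I*√29 + √(-199866 + 206704)) = √(-90*I*√29 + √6838) = √(√6838 - 90*I*√29)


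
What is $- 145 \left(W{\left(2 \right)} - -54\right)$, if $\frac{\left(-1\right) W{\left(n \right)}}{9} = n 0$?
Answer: $-7830$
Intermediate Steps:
$W{\left(n \right)} = 0$ ($W{\left(n \right)} = - 9 n 0 = \left(-9\right) 0 = 0$)
$- 145 \left(W{\left(2 \right)} - -54\right) = - 145 \left(0 - -54\right) = - 145 \left(0 + 54\right) = \left(-145\right) 54 = -7830$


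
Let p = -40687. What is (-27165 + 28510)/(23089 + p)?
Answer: -1345/17598 ≈ -0.076429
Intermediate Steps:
(-27165 + 28510)/(23089 + p) = (-27165 + 28510)/(23089 - 40687) = 1345/(-17598) = 1345*(-1/17598) = -1345/17598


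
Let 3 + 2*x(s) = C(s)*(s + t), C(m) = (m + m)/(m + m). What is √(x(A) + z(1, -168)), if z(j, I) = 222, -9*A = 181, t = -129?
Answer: √5254/6 ≈ 12.081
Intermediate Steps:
A = -181/9 (A = -⅑*181 = -181/9 ≈ -20.111)
C(m) = 1 (C(m) = (2*m)/((2*m)) = (2*m)*(1/(2*m)) = 1)
x(s) = -66 + s/2 (x(s) = -3/2 + (1*(s - 129))/2 = -3/2 + (1*(-129 + s))/2 = -3/2 + (-129 + s)/2 = -3/2 + (-129/2 + s/2) = -66 + s/2)
√(x(A) + z(1, -168)) = √((-66 + (½)*(-181/9)) + 222) = √((-66 - 181/18) + 222) = √(-1369/18 + 222) = √(2627/18) = √5254/6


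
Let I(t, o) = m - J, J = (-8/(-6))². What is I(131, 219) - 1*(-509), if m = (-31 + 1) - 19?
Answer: 4124/9 ≈ 458.22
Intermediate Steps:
m = -49 (m = -30 - 19 = -49)
J = 16/9 (J = (-8*(-⅙))² = (4/3)² = 16/9 ≈ 1.7778)
I(t, o) = -457/9 (I(t, o) = -49 - 1*16/9 = -49 - 16/9 = -457/9)
I(131, 219) - 1*(-509) = -457/9 - 1*(-509) = -457/9 + 509 = 4124/9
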